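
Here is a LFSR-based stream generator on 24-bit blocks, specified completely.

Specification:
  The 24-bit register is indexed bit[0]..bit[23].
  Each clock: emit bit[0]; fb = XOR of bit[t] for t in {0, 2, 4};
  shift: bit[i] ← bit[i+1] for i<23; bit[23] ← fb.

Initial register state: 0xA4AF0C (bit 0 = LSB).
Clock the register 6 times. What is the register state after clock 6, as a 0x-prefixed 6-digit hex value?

reg_0 = 0xA4AF0C
clock 1: out=0, reg = 0xD25786
clock 2: out=0, reg = 0xE92BC3
clock 3: out=1, reg = 0xF495E1
clock 4: out=1, reg = 0xFA4AF0
clock 5: out=0, reg = 0xFD2578
clock 6: out=0, reg = 0xFE92BC

0xFE92BC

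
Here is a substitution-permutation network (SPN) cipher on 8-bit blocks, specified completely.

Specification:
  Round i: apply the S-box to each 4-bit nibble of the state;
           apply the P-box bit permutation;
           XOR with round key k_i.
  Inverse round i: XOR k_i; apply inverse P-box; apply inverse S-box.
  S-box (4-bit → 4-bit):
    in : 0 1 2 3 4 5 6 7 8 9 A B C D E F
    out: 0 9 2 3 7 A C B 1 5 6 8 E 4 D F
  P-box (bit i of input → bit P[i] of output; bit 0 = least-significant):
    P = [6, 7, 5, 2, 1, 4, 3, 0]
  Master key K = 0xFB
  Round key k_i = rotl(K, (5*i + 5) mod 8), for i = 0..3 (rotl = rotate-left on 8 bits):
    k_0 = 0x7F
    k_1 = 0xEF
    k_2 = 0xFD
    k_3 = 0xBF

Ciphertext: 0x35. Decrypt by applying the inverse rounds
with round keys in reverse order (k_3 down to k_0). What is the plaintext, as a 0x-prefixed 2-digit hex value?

0xE7

s_0 = ciphertext = 0x35
s_1 = InvRound(s_0, k_3) = 0x92
s_2 = InvRound(s_1, k_2) = 0xEE
s_3 = InvRound(s_2, k_1) = 0xB0
s_4 = InvRound(s_3, k_0) = 0xE7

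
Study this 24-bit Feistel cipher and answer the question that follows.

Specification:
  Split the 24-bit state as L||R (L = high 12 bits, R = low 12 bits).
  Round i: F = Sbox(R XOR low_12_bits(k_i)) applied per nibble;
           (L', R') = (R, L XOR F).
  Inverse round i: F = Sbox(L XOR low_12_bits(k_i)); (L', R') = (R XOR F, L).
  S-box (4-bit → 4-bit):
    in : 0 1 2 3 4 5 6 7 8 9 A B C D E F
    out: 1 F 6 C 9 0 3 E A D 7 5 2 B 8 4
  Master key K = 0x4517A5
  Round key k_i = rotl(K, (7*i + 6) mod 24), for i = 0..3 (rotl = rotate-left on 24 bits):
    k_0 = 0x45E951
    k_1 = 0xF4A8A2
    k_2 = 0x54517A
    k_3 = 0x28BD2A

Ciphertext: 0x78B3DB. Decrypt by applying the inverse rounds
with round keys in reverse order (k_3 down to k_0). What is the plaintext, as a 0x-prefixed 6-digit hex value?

s_0 = ciphertext = 0x78B3DB
s_1 = InvRound(s_0, k_3) = 0x4A478B
s_2 = InvRound(s_1, k_2) = 0x7334A4
s_3 = InvRound(s_2, k_1) = 0x07B733
s_4 = InvRound(s_3, k_0) = 0xA5407B

0xA5407B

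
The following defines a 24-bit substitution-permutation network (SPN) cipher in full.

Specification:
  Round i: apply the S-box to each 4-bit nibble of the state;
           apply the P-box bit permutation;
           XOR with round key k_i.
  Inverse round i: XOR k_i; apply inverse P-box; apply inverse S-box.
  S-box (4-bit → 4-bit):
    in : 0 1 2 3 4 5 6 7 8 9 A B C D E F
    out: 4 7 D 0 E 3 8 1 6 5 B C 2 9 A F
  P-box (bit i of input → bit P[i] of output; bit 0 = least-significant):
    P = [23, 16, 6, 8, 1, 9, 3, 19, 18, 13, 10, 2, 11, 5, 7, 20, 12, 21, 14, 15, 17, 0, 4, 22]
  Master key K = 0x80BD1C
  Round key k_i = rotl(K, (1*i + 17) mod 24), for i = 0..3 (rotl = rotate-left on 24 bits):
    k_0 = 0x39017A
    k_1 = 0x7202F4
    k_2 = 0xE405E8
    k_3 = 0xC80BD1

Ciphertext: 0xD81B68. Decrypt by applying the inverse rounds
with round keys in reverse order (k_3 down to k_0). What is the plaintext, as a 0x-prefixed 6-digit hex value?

0xF8C9AA

s_0 = ciphertext = 0xD81B68
s_1 = InvRound(s_0, k_3) = 0x874303
s_2 = InvRound(s_1, k_2) = 0xA88018
s_3 = InvRound(s_2, k_1) = 0xD64649
s_4 = InvRound(s_3, k_0) = 0xF8C9AA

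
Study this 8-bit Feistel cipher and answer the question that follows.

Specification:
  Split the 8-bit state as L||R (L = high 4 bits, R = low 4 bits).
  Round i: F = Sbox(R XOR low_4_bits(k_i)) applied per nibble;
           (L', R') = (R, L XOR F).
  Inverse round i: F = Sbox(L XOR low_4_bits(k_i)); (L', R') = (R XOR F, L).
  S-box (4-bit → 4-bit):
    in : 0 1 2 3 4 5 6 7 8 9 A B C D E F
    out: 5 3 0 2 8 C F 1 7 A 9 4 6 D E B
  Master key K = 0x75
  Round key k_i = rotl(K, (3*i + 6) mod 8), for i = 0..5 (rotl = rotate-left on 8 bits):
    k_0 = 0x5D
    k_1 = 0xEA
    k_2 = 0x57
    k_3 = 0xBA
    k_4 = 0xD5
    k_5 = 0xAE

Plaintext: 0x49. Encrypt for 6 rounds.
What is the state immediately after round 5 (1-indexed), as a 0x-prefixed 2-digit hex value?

s_0 = plaintext = 0x49
s_1 = Round(s_0, k_0) = 0x9C
s_2 = Round(s_1, k_1) = 0xC6
s_3 = Round(s_2, k_2) = 0x6F
s_4 = Round(s_3, k_3) = 0xFA
s_5 = Round(s_4, k_4) = 0xA4
s_6 = Round(s_5, k_5) = 0x43

0xA4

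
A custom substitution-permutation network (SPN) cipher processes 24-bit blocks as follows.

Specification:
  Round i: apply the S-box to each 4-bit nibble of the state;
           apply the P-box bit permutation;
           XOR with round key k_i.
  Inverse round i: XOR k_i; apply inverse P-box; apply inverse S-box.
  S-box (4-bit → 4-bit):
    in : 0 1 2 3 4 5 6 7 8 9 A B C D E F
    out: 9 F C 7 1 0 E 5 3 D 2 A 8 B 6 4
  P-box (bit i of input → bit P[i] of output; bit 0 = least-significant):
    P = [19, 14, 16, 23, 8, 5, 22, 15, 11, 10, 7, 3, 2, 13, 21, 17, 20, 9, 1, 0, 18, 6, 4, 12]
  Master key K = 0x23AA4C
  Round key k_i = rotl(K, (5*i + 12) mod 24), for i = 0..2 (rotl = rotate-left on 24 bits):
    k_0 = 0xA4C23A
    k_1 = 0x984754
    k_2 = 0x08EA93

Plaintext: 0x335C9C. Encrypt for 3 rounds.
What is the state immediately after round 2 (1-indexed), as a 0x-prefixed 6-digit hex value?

s_0 = plaintext = 0x335C9C
s_1 = Round(s_0, k_0) = 0x704160
s_2 = Round(s_1, k_1) = 0x44CBE9
s_3 = Round(s_2, k_2) = 0xD7EEBB

0x44CBE9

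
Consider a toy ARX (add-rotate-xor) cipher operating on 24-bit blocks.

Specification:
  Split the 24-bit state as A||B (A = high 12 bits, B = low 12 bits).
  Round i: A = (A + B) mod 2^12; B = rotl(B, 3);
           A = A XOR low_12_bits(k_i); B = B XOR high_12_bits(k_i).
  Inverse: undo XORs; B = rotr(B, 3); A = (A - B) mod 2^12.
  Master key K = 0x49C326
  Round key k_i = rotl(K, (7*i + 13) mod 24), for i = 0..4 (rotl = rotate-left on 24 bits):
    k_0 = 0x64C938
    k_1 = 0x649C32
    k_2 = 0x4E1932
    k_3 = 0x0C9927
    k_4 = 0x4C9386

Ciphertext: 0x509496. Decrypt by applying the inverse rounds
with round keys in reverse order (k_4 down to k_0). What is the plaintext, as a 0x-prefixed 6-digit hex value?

0x613358

s_0 = ciphertext = 0x509496
s_1 = InvRound(s_0, k_4) = 0x884E0B
s_2 = InvRound(s_1, k_3) = 0xBCB5D8
s_3 = InvRound(s_2, k_2) = 0x0D2227
s_4 = InvRound(s_3, k_1) = 0x053C8D
s_5 = InvRound(s_4, k_0) = 0x613358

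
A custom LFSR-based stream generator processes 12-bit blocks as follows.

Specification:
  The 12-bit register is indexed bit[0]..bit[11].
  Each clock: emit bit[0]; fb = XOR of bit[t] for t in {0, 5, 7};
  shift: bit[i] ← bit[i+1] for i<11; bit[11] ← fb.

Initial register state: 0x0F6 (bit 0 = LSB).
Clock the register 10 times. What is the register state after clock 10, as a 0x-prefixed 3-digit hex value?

reg_0 = 0x0F6
clock 1: out=0, reg = 0x07B
clock 2: out=1, reg = 0x03D
clock 3: out=1, reg = 0x01E
clock 4: out=0, reg = 0x00F
clock 5: out=1, reg = 0x807
clock 6: out=1, reg = 0xC03
clock 7: out=1, reg = 0xE01
clock 8: out=1, reg = 0xF00
clock 9: out=0, reg = 0x780
clock 10: out=0, reg = 0xBC0

0xBC0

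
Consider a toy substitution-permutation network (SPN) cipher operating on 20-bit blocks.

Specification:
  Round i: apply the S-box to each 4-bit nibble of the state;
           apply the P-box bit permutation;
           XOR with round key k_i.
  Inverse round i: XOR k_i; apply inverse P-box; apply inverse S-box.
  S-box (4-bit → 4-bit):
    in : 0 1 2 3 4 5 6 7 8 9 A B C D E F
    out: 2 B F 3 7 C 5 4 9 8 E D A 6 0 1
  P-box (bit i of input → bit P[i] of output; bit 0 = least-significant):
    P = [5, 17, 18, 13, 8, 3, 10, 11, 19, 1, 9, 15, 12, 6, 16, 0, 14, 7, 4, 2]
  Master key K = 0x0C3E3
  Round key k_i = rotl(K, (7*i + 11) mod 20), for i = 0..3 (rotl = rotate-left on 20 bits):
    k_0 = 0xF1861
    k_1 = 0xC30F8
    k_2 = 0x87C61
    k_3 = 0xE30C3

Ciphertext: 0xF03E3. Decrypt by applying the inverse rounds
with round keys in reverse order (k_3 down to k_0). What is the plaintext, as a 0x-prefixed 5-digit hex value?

0xEBE2C

s_0 = ciphertext = 0xF03E3
s_1 = InvRound(s_0, k_3) = 0xE67F8
s_2 = InvRound(s_1, k_2) = 0xD871D
s_3 = InvRound(s_2, k_1) = 0xC2568
s_4 = InvRound(s_3, k_0) = 0xEBE2C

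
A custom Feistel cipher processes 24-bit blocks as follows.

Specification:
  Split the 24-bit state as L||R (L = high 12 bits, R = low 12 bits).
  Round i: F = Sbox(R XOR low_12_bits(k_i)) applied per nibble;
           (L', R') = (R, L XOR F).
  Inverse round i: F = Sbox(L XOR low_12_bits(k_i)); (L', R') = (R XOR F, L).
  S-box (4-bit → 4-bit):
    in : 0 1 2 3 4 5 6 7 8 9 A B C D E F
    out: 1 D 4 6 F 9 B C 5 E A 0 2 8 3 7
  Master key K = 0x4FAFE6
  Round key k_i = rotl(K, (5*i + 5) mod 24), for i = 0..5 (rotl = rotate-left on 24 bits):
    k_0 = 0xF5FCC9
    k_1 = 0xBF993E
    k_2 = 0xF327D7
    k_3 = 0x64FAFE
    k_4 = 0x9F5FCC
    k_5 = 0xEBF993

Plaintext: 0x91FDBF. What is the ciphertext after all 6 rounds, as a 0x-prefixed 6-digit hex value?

0x1BAAC8

s_0 = plaintext = 0x91FDBF
s_1 = Round(s_0, k_0) = 0xDBF4D4
s_2 = Round(s_1, k_1) = 0x4D4585
s_3 = Round(s_2, k_2) = 0x585040
s_4 = Round(s_3, k_3) = 0x040F86
s_5 = Round(s_4, k_4) = 0xF861BA
s_6 = Round(s_5, k_5) = 0x1BAAC8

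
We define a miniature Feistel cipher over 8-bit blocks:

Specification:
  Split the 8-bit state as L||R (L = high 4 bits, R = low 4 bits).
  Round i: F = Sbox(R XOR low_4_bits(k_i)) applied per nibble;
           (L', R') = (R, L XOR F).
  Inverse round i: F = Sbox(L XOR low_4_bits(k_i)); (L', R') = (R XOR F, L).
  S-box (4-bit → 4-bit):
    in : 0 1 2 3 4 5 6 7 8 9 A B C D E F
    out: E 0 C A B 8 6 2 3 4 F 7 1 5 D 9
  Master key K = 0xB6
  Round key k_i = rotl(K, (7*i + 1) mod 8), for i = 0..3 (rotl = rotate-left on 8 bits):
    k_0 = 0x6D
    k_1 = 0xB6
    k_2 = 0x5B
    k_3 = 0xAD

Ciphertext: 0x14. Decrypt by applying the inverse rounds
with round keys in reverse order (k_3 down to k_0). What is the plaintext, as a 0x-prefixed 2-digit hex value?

0xEA

s_0 = ciphertext = 0x14
s_1 = InvRound(s_0, k_3) = 0x51
s_2 = InvRound(s_1, k_2) = 0xC5
s_3 = InvRound(s_2, k_1) = 0xAC
s_4 = InvRound(s_3, k_0) = 0xEA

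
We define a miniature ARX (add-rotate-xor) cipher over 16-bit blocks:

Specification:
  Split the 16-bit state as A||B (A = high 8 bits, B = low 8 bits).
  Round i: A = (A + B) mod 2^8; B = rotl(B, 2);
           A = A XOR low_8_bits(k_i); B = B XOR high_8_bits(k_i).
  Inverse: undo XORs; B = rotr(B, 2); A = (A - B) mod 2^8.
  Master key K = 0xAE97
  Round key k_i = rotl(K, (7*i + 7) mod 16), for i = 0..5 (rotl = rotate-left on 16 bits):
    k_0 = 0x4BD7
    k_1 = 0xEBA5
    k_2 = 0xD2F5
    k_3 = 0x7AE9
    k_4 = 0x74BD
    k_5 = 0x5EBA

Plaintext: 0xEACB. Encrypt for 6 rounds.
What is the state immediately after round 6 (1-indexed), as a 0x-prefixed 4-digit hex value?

0x71E6

s_0 = plaintext = 0xEACB
s_1 = Round(s_0, k_0) = 0x6264
s_2 = Round(s_1, k_1) = 0x637A
s_3 = Round(s_2, k_2) = 0x283B
s_4 = Round(s_3, k_3) = 0x8A96
s_5 = Round(s_4, k_4) = 0x9D2E
s_6 = Round(s_5, k_5) = 0x71E6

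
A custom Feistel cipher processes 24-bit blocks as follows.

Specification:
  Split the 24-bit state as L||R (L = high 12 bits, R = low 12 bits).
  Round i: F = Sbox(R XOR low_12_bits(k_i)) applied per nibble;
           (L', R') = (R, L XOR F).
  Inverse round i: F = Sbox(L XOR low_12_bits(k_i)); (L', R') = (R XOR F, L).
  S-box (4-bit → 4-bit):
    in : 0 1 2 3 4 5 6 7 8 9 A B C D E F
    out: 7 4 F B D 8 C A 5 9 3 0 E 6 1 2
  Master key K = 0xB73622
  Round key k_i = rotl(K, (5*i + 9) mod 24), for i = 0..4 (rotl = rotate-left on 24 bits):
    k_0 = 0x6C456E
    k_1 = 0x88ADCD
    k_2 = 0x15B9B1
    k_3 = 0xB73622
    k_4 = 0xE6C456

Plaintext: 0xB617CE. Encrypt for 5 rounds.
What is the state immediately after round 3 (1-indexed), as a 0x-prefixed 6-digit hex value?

0xE5EE44

s_0 = plaintext = 0xB617CE
s_1 = Round(s_0, k_0) = 0x7CE456
s_2 = Round(s_1, k_1) = 0x456E5E
s_3 = Round(s_2, k_2) = 0xE5EE44
s_4 = Round(s_3, k_3) = 0xE44B92
s_5 = Round(s_4, k_4) = 0xB92CA9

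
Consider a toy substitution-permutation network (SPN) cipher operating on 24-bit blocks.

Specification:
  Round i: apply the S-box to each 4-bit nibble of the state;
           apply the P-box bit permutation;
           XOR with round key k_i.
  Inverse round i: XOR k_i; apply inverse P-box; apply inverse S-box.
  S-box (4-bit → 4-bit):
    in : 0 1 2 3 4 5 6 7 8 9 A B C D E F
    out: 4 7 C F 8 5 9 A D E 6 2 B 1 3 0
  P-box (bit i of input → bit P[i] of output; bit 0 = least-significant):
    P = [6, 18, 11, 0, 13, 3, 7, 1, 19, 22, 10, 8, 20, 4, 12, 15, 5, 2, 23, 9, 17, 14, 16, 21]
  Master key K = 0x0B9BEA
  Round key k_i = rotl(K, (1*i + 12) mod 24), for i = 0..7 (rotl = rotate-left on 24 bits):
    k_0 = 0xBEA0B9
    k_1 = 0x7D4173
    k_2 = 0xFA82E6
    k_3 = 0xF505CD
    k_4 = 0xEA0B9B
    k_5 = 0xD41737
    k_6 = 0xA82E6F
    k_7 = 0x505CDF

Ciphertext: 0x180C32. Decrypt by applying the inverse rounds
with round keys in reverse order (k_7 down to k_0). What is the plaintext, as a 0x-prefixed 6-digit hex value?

s_0 = ciphertext = 0x180C32
s_1 = InvRound(s_0, k_7) = 0xBE0EA6
s_2 = InvRound(s_1, k_6) = 0xDFDF1C
s_3 = InvRound(s_2, k_5) = 0x1D4D72
s_4 = InvRound(s_3, k_4) = 0x38DAAC
s_5 = InvRound(s_4, k_3) = 0xA823F3
s_6 = InvRound(s_5, k_2) = 0xDBC7D4
s_7 = InvRound(s_6, k_1) = 0x634027
s_8 = InvRound(s_7, k_0) = 0xAACE3B

0xAACE3B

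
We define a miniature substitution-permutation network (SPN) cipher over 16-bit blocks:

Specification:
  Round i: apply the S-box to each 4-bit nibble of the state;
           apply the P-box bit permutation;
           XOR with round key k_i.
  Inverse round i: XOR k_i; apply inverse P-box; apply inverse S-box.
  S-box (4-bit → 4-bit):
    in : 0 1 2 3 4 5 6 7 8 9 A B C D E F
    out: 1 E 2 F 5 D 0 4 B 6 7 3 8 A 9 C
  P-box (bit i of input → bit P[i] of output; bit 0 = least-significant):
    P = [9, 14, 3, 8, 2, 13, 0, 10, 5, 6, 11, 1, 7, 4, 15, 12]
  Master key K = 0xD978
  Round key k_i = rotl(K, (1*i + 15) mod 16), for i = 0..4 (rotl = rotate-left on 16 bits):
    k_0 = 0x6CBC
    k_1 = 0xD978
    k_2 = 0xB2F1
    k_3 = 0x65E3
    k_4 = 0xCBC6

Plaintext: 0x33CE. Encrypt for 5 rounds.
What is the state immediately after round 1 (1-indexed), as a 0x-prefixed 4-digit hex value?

0xF34E

s_0 = plaintext = 0x33CE
s_1 = Round(s_0, k_0) = 0xF34E
s_2 = Round(s_1, k_1) = 0x421F
s_3 = Round(s_2, k_2) = 0x1738
s_4 = Round(s_3, k_3) = 0x9AF6
s_5 = Round(s_4, k_4) = 0x47B7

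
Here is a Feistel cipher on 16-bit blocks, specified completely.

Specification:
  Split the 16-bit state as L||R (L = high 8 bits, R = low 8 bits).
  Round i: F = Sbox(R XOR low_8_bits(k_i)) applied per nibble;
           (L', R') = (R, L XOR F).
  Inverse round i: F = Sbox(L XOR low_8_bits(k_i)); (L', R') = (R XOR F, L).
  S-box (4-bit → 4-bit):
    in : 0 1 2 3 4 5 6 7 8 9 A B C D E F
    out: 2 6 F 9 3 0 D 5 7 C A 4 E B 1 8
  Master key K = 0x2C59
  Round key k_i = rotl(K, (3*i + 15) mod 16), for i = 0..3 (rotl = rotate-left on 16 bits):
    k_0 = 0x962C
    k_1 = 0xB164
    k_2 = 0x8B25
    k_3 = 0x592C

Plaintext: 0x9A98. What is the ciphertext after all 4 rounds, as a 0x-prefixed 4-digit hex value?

0x5484

s_0 = plaintext = 0x9A98
s_1 = Round(s_0, k_0) = 0x98D9
s_2 = Round(s_1, k_1) = 0xD9D3
s_3 = Round(s_2, k_2) = 0xD354
s_4 = Round(s_3, k_3) = 0x5484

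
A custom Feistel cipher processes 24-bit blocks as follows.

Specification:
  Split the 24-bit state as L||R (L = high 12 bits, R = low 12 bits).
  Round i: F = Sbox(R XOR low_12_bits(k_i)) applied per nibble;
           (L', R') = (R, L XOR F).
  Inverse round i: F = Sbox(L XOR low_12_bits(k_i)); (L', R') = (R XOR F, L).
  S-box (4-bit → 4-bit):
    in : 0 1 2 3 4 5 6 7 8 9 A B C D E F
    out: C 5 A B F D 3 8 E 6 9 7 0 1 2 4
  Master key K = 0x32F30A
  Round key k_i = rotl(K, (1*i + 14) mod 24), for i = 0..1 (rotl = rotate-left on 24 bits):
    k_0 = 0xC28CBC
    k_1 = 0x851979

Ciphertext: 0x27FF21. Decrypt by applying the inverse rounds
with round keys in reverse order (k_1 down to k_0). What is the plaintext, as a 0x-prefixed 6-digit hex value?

0xDAD8E2

s_0 = ciphertext = 0x27FF21
s_1 = InvRound(s_0, k_1) = 0x8E227F
s_2 = InvRound(s_1, k_0) = 0xDAD8E2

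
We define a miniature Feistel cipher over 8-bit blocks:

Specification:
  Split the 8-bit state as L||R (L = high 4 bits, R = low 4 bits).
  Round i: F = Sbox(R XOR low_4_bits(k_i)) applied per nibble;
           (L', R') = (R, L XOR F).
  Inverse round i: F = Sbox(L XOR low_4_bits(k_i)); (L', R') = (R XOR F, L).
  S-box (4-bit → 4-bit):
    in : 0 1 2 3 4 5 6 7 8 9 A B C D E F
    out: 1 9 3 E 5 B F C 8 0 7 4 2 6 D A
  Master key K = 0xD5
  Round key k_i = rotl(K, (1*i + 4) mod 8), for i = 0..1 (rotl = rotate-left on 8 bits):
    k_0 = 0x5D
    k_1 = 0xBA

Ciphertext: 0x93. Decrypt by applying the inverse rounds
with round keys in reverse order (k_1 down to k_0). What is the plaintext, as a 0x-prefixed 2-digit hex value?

0x8D

s_0 = ciphertext = 0x93
s_1 = InvRound(s_0, k_1) = 0xD9
s_2 = InvRound(s_1, k_0) = 0x8D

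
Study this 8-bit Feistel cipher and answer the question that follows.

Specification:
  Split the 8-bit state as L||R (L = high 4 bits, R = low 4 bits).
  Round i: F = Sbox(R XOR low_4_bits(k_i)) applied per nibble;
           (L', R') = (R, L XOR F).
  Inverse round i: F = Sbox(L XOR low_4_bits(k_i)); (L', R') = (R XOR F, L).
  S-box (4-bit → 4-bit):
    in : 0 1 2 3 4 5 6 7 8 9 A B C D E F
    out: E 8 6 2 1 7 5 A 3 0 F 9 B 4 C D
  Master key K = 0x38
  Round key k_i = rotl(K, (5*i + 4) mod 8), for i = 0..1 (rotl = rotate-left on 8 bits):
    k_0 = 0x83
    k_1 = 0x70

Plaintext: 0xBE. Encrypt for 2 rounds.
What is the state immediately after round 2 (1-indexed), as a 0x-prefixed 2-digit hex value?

0xF3

s_0 = plaintext = 0xBE
s_1 = Round(s_0, k_0) = 0xEF
s_2 = Round(s_1, k_1) = 0xF3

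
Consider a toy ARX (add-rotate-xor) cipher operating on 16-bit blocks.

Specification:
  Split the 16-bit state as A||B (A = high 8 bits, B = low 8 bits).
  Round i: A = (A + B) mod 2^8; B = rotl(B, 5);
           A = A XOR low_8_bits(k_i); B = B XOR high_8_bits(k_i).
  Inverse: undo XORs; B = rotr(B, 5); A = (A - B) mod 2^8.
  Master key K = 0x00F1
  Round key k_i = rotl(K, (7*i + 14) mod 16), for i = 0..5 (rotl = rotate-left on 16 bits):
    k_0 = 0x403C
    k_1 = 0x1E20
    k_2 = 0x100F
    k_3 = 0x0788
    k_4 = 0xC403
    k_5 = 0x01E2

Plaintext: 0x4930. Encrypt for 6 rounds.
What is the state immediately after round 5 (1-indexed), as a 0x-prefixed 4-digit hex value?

s_0 = plaintext = 0x4930
s_1 = Round(s_0, k_0) = 0x4546
s_2 = Round(s_1, k_1) = 0xABD6
s_3 = Round(s_2, k_2) = 0x8ECA
s_4 = Round(s_3, k_3) = 0xD05E
s_5 = Round(s_4, k_4) = 0x2D0F
s_6 = Round(s_5, k_5) = 0xDEE0

0x2D0F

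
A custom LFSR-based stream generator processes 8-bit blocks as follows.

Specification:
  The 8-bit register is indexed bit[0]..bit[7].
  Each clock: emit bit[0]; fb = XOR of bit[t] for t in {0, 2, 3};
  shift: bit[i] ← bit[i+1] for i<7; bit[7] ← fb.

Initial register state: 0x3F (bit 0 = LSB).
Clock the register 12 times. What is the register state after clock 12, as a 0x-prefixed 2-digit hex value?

reg_0 = 0x3F
clock 1: out=1, reg = 0x9F
clock 2: out=1, reg = 0xCF
clock 3: out=1, reg = 0xE7
clock 4: out=1, reg = 0x73
clock 5: out=1, reg = 0xB9
clock 6: out=1, reg = 0x5C
clock 7: out=0, reg = 0x2E
clock 8: out=0, reg = 0x17
clock 9: out=1, reg = 0x0B
clock 10: out=1, reg = 0x05
clock 11: out=1, reg = 0x02
clock 12: out=0, reg = 0x01

0x01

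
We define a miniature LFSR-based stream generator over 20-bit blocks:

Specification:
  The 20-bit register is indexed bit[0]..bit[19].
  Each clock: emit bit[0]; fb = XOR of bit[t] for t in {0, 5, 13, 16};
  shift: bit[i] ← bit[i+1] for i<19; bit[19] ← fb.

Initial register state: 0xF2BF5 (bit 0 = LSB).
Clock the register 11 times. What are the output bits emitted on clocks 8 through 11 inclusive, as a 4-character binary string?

reg_0 = 0xF2BF5
clock 1: out=1, reg = 0x795FA
clock 2: out=0, reg = 0x3CAFD
clock 3: out=1, reg = 0x9E57E
clock 4: out=0, reg = 0xCF2BF
clock 5: out=1, reg = 0xE795F
clock 6: out=1, reg = 0x73CAF
clock 7: out=1, reg = 0x39E57
clock 8: out=1, reg = 0x1CF2B
clock 9: out=1, reg = 0x8E795
clock 10: out=1, reg = 0x473CA
clock 11: out=0, reg = 0xA39E5

1110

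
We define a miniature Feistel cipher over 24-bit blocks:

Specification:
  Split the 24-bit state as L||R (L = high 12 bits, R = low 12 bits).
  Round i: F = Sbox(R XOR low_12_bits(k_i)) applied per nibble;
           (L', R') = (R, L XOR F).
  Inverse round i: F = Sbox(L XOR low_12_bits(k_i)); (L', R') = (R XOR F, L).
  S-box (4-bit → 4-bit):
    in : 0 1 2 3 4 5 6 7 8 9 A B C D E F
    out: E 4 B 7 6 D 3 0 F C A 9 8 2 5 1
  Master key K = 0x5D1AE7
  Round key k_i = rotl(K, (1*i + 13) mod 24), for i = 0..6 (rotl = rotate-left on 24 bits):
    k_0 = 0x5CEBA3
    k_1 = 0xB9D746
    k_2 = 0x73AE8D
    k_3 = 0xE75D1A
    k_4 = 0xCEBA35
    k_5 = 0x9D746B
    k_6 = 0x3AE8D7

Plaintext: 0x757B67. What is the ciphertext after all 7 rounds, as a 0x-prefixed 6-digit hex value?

s_0 = plaintext = 0x757B67
s_1 = Round(s_0, k_0) = 0xB679D1
s_2 = Round(s_1, k_1) = 0x9D1EA7
s_3 = Round(s_2, k_2) = 0xEA776B
s_4 = Round(s_3, k_3) = 0x76B4A3
s_5 = Round(s_4, k_4) = 0x4A32A8
s_6 = Round(s_5, k_5) = 0x2A8724
s_7 = Round(s_6, k_6) = 0x7243BF

0x7243BF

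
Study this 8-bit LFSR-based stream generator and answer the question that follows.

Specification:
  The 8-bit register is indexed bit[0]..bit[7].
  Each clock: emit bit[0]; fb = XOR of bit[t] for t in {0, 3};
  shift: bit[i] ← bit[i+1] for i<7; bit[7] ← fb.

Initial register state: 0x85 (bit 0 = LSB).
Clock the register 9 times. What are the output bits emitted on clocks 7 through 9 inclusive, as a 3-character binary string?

reg_0 = 0x85
clock 1: out=1, reg = 0xC2
clock 2: out=0, reg = 0x61
clock 3: out=1, reg = 0xB0
clock 4: out=0, reg = 0x58
clock 5: out=0, reg = 0xAC
clock 6: out=0, reg = 0xD6
clock 7: out=0, reg = 0x6B
clock 8: out=1, reg = 0x35
clock 9: out=1, reg = 0x9A

011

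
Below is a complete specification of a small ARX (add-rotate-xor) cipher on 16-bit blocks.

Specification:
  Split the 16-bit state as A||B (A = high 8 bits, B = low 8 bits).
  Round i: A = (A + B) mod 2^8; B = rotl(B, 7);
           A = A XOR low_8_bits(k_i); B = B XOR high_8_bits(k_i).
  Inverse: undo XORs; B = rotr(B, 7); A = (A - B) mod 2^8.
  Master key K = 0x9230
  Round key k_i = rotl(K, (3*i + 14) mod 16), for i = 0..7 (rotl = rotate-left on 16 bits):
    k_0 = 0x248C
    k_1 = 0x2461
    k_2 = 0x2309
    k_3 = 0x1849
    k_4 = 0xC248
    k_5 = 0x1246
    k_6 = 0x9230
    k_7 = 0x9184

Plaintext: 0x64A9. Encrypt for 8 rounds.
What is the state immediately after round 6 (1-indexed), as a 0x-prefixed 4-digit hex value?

s_0 = plaintext = 0x64A9
s_1 = Round(s_0, k_0) = 0x81F0
s_2 = Round(s_1, k_1) = 0x105C
s_3 = Round(s_2, k_2) = 0x650D
s_4 = Round(s_3, k_3) = 0x3B9E
s_5 = Round(s_4, k_4) = 0x918D
s_6 = Round(s_5, k_5) = 0x58D4
s_7 = Round(s_6, k_6) = 0x1CF8
s_8 = Round(s_7, k_7) = 0x90ED

0x58D4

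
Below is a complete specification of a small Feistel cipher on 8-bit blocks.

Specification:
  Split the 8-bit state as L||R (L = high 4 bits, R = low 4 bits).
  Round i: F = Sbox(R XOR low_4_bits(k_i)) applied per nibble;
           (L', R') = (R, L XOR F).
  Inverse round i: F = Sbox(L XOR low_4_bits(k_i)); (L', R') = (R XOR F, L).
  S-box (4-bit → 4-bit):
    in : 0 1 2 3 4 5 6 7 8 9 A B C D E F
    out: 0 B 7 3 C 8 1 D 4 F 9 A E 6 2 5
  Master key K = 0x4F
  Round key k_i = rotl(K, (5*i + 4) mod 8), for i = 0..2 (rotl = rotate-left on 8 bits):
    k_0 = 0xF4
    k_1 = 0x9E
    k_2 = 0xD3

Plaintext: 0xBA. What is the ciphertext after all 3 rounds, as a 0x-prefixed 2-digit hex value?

s_0 = plaintext = 0xBA
s_1 = Round(s_0, k_0) = 0xA9
s_2 = Round(s_1, k_1) = 0x97
s_3 = Round(s_2, k_2) = 0x75

0x75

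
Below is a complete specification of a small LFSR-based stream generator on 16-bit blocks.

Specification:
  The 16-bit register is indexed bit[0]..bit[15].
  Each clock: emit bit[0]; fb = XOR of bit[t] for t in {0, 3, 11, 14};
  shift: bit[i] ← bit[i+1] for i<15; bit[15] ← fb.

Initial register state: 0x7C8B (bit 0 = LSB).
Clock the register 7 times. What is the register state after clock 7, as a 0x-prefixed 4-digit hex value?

reg_0 = 0x7C8B
clock 1: out=1, reg = 0x3E45
clock 2: out=1, reg = 0x1F22
clock 3: out=0, reg = 0x8F91
clock 4: out=1, reg = 0x47C8
clock 5: out=0, reg = 0x23E4
clock 6: out=0, reg = 0x11F2
clock 7: out=0, reg = 0x08F9

0x08F9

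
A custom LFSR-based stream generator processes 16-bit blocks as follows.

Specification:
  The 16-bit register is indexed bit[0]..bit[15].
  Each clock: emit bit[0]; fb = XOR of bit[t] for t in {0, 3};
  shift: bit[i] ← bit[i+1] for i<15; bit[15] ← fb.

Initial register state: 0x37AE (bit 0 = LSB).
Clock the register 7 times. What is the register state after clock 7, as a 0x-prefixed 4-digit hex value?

reg_0 = 0x37AE
clock 1: out=0, reg = 0x9BD7
clock 2: out=1, reg = 0xCDEB
clock 3: out=1, reg = 0x66F5
clock 4: out=1, reg = 0xB37A
clock 5: out=0, reg = 0xD9BD
clock 6: out=1, reg = 0x6CDE
clock 7: out=0, reg = 0xB66F

0xB66F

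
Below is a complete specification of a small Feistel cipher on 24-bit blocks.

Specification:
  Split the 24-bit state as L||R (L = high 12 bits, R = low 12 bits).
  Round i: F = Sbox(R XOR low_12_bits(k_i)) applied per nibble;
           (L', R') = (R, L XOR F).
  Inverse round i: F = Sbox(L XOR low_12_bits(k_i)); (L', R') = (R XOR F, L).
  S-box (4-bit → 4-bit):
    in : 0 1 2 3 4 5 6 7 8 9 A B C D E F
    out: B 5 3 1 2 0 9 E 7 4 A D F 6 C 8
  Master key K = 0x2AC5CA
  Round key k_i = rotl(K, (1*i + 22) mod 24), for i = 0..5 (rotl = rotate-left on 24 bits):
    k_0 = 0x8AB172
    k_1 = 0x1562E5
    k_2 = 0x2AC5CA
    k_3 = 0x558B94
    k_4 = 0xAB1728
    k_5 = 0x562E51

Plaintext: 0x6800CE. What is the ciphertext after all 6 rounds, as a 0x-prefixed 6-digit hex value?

s_0 = plaintext = 0x6800CE
s_1 = Round(s_0, k_0) = 0x0CE35F
s_2 = Round(s_1, k_1) = 0x35F514
s_3 = Round(s_2, k_2) = 0x514833
s_4 = Round(s_3, k_3) = 0x8334BA
s_5 = Round(s_4, k_4) = 0x4BA970
s_6 = Round(s_5, k_5) = 0x970A8F

0x970A8F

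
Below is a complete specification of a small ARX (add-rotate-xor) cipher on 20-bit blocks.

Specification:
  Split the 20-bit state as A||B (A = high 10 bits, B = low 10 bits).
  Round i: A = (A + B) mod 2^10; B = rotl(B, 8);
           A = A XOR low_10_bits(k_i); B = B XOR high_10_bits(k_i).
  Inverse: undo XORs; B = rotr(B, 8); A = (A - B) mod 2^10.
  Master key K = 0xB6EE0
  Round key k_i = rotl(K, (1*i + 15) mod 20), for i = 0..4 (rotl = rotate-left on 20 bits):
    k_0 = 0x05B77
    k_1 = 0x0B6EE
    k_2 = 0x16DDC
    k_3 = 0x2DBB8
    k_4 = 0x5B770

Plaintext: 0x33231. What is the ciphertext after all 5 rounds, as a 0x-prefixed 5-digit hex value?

0x0793C

s_0 = plaintext = 0x33231
s_1 = Round(s_0, k_0) = 0x6299A
s_2 = Round(s_1, k_1) = 0x72A4B
s_3 = Round(s_2, k_2) = 0x727C9
s_4 = Round(s_3, k_3) = 0x8A944
s_5 = Round(s_4, k_4) = 0x0793C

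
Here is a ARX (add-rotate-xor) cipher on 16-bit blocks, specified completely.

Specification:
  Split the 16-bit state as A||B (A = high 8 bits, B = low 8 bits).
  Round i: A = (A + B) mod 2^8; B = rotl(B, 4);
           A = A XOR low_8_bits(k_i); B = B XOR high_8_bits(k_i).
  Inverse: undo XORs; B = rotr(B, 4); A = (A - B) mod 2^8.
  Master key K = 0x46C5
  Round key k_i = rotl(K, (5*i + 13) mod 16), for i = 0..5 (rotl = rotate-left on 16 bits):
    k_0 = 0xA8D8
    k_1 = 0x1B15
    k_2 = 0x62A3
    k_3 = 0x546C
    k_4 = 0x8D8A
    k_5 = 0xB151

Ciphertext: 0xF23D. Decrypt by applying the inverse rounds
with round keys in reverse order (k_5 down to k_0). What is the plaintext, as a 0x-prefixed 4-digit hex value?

s_0 = ciphertext = 0xF23D
s_1 = InvRound(s_0, k_5) = 0xDBC8
s_2 = InvRound(s_1, k_4) = 0xFD54
s_3 = InvRound(s_2, k_3) = 0x9100
s_4 = InvRound(s_3, k_2) = 0x0C26
s_5 = InvRound(s_4, k_1) = 0x46D3
s_6 = InvRound(s_5, k_0) = 0xE7B7

0xE7B7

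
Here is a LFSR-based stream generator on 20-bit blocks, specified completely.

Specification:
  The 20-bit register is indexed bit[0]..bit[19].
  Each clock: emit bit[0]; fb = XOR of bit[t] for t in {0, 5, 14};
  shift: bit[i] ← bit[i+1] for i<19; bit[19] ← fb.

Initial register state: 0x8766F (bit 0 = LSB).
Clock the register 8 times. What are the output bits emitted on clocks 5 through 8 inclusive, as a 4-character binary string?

0110

reg_0 = 0x8766F
clock 1: out=1, reg = 0xC3B37
clock 2: out=1, reg = 0x61D9B
clock 3: out=1, reg = 0xB0ECD
clock 4: out=1, reg = 0xD8766
clock 5: out=0, reg = 0xEC3B3
clock 6: out=1, reg = 0xF61D9
clock 7: out=1, reg = 0x7B0EC
clock 8: out=0, reg = 0xBD876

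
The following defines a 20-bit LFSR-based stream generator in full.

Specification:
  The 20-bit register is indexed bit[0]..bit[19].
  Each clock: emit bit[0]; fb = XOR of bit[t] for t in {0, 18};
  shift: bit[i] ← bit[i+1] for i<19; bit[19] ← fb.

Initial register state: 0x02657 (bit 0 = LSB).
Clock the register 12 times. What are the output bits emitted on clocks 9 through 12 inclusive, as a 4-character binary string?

0110

reg_0 = 0x02657
clock 1: out=1, reg = 0x8132B
clock 2: out=1, reg = 0xC0995
clock 3: out=1, reg = 0x604CA
clock 4: out=0, reg = 0xB0265
clock 5: out=1, reg = 0xD8132
clock 6: out=0, reg = 0xEC099
clock 7: out=1, reg = 0x7604C
clock 8: out=0, reg = 0xBB026
clock 9: out=0, reg = 0x5D813
clock 10: out=1, reg = 0x2EC09
clock 11: out=1, reg = 0x97604
clock 12: out=0, reg = 0x4BB02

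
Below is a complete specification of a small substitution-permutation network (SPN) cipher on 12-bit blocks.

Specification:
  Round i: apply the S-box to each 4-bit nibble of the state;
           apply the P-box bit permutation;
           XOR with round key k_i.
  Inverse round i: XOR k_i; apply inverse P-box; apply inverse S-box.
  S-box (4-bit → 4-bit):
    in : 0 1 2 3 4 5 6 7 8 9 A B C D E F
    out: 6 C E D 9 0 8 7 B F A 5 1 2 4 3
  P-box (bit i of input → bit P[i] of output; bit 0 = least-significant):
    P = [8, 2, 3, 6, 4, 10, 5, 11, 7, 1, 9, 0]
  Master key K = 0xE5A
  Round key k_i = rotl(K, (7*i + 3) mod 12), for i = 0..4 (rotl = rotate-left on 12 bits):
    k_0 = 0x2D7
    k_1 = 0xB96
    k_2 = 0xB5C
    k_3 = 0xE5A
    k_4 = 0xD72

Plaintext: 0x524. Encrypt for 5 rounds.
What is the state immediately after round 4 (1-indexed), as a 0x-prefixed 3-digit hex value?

0x763

s_0 = plaintext = 0x524
s_1 = Round(s_0, k_0) = 0xFB7
s_2 = Round(s_1, k_1) = 0xA28
s_3 = Round(s_2, k_2) = 0x63B
s_4 = Round(s_3, k_3) = 0x763
s_5 = Round(s_4, k_4) = 0x6B8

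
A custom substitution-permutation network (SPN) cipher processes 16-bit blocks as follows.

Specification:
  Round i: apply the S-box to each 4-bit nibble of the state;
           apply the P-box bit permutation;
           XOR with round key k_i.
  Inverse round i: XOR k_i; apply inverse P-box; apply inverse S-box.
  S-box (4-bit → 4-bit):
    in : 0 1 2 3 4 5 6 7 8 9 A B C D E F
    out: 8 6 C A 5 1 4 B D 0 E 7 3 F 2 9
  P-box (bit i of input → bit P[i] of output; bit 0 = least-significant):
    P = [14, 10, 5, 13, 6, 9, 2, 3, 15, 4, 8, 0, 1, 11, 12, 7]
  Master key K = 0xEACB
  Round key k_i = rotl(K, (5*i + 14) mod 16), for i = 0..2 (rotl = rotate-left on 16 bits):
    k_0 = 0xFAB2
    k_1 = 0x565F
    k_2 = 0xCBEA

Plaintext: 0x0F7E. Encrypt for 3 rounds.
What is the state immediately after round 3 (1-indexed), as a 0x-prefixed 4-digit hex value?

0x08E7

s_0 = plaintext = 0x0F7E
s_1 = Round(s_0, k_0) = 0x7C7B
s_2 = Round(s_1, k_1) = 0x98A5
s_3 = Round(s_2, k_2) = 0x08E7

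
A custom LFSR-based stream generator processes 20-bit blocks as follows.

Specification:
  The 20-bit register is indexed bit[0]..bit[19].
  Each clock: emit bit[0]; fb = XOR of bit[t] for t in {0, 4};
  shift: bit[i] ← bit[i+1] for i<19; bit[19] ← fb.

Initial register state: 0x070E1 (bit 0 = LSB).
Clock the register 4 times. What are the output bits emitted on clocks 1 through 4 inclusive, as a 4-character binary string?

reg_0 = 0x070E1
clock 1: out=1, reg = 0x83870
clock 2: out=0, reg = 0xC1C38
clock 3: out=0, reg = 0xE0E1C
clock 4: out=0, reg = 0xF070E

1000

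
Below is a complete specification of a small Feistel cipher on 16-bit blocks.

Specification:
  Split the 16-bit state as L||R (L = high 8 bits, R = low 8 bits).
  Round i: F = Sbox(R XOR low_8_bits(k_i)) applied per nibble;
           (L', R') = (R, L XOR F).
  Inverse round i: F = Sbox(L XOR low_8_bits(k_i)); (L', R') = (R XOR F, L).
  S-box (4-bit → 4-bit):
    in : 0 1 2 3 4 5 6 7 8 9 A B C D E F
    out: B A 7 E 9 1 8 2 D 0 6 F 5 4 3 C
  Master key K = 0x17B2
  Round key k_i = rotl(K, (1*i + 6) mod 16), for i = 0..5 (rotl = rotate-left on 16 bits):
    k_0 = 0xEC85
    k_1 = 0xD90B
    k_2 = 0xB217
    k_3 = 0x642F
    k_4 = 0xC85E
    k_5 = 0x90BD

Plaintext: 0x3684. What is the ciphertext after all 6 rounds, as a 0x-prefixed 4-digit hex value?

0x2BBE

s_0 = plaintext = 0x3684
s_1 = Round(s_0, k_0) = 0x848C
s_2 = Round(s_1, k_1) = 0x8C56
s_3 = Round(s_2, k_2) = 0x5616
s_4 = Round(s_3, k_3) = 0x16B6
s_5 = Round(s_4, k_4) = 0xB62B
s_6 = Round(s_5, k_5) = 0x2BBE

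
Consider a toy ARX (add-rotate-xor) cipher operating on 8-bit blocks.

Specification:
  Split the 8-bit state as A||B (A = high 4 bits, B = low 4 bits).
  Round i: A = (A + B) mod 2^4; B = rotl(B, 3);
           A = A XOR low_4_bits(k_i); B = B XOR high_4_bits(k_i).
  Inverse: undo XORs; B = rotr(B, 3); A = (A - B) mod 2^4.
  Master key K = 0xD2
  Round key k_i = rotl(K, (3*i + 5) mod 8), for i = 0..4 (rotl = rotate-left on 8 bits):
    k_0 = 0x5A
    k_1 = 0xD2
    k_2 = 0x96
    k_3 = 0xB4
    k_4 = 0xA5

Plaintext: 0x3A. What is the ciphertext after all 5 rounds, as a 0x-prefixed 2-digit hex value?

0xAA

s_0 = plaintext = 0x3A
s_1 = Round(s_0, k_0) = 0x70
s_2 = Round(s_1, k_1) = 0x5D
s_3 = Round(s_2, k_2) = 0x47
s_4 = Round(s_3, k_3) = 0xF0
s_5 = Round(s_4, k_4) = 0xAA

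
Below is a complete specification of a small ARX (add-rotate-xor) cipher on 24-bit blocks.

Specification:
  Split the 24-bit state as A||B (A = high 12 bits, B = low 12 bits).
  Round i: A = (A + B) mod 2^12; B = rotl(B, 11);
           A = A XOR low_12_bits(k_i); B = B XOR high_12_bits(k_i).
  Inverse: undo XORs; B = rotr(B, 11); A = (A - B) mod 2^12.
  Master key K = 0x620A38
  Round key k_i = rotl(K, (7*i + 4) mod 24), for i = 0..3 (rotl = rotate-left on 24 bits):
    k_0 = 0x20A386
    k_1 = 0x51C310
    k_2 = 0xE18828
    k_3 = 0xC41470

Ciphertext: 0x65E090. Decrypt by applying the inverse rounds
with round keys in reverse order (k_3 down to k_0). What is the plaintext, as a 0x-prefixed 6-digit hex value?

0x130DBE

s_0 = ciphertext = 0x65E090
s_1 = InvRound(s_0, k_3) = 0x88B9A3
s_2 = InvRound(s_1, k_2) = 0x12DF76
s_3 = InvRound(s_2, k_1) = 0xD684D5
s_4 = InvRound(s_3, k_0) = 0x130DBE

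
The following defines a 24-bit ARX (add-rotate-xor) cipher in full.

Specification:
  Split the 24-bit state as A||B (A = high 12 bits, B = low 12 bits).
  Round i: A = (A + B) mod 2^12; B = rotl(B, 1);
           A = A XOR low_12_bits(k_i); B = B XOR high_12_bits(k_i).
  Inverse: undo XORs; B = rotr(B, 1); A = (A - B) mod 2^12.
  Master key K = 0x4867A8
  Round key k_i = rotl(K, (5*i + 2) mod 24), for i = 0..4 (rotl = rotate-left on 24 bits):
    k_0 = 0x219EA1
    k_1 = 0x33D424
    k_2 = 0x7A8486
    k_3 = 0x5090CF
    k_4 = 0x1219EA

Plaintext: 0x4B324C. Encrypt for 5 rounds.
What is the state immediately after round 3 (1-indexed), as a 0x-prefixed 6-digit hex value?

0xDBCBD7

s_0 = plaintext = 0x4B324C
s_1 = Round(s_0, k_0) = 0x85E681
s_2 = Round(s_1, k_1) = 0xAFBE3F
s_3 = Round(s_2, k_2) = 0xDBCBD7
s_4 = Round(s_3, k_3) = 0x95C2A6
s_5 = Round(s_4, k_4) = 0x5E846D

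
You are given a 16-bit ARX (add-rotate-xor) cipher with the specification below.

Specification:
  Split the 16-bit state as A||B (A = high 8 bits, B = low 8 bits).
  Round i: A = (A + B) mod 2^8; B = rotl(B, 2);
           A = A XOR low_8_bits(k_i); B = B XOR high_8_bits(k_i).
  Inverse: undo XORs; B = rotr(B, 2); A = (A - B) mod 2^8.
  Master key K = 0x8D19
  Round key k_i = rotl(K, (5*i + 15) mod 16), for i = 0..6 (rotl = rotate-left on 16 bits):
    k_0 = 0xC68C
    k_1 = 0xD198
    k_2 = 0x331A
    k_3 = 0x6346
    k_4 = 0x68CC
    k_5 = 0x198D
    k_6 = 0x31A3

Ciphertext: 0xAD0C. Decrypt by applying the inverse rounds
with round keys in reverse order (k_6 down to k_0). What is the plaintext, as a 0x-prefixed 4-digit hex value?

s_0 = ciphertext = 0xAD0C
s_1 = InvRound(s_0, k_6) = 0xBF4F
s_2 = InvRound(s_1, k_5) = 0x9D95
s_3 = InvRound(s_2, k_4) = 0xD27F
s_4 = InvRound(s_3, k_3) = 0x8D07
s_5 = InvRound(s_4, k_2) = 0x8A0D
s_6 = InvRound(s_5, k_1) = 0xDB37
s_7 = InvRound(s_6, k_0) = 0xDB7C

0xDB7C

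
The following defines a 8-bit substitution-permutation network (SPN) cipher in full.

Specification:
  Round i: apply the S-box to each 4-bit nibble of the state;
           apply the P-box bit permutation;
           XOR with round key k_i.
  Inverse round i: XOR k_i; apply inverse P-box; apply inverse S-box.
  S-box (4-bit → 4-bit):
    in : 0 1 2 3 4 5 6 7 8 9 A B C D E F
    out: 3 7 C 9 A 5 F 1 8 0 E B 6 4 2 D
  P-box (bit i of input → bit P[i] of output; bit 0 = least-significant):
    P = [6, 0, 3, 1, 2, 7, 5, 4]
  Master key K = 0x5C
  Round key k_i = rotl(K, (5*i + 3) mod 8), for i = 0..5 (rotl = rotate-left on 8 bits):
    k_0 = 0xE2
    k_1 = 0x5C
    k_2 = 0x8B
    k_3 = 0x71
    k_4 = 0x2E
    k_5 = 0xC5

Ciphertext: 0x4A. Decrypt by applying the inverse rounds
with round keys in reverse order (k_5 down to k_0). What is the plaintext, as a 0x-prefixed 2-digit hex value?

s_0 = ciphertext = 0x4A
s_1 = InvRound(s_0, k_5) = 0x0A
s_2 = InvRound(s_1, k_4) = 0x59
s_3 = InvRound(s_2, k_3) = 0xDD
s_4 = InvRound(s_3, k_2) = 0x33
s_5 = InvRound(s_4, k_1) = 0x56
s_6 = InvRound(s_5, k_0) = 0x69

0x69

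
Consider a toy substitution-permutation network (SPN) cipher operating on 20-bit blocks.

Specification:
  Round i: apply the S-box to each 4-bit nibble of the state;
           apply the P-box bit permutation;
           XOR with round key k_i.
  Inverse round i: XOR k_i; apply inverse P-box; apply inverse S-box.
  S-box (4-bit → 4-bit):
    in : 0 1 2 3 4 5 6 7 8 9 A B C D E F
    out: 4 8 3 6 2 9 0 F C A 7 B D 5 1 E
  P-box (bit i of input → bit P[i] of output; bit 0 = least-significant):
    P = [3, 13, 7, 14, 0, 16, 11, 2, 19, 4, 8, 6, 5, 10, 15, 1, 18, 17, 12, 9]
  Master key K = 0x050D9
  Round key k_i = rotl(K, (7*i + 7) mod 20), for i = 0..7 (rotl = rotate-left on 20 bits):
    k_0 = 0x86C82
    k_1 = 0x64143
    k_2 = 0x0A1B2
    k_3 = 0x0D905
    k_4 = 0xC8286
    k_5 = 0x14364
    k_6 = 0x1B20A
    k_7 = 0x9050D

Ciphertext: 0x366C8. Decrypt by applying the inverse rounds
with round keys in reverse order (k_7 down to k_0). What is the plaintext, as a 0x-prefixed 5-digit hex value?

s_0 = ciphertext = 0x366C8
s_1 = InvRound(s_0, k_7) = 0x96C5F
s_2 = InvRound(s_1, k_6) = 0x83BC1
s_3 = InvRound(s_2, k_5) = 0x0EE7F
s_4 = InvRound(s_3, k_4) = 0xE2BD7
s_5 = InvRound(s_4, k_3) = 0x78B6F
s_6 = InvRound(s_5, k_2) = 0xB697A
s_7 = InvRound(s_6, k_1) = 0xEE2A2
s_8 = InvRound(s_7, k_0) = 0xBA606

0xBA606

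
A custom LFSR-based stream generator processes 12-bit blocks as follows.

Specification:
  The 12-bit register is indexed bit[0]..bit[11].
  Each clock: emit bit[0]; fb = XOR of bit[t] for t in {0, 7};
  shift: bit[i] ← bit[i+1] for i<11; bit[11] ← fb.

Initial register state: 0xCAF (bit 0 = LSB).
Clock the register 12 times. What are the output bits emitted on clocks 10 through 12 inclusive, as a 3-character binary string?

reg_0 = 0xCAF
clock 1: out=1, reg = 0x657
clock 2: out=1, reg = 0xB2B
clock 3: out=1, reg = 0xD95
clock 4: out=1, reg = 0x6CA
clock 5: out=0, reg = 0xB65
clock 6: out=1, reg = 0xDB2
clock 7: out=0, reg = 0xED9
clock 8: out=1, reg = 0x76C
clock 9: out=0, reg = 0x3B6
clock 10: out=0, reg = 0x9DB
clock 11: out=1, reg = 0x4ED
clock 12: out=1, reg = 0x276

011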